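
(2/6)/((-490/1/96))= -16/245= -0.07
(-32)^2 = 1024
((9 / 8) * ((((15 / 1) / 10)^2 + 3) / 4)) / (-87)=-63 / 3712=-0.02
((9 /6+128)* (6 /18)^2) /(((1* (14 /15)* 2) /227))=41995 /24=1749.79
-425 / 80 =-85 / 16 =-5.31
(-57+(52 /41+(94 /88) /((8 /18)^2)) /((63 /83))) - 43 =-165849515 /1818432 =-91.20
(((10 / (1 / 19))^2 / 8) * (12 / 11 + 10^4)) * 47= 23332170050 / 11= 2121106368.18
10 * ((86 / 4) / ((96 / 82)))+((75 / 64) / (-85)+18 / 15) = 3016459 / 16320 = 184.83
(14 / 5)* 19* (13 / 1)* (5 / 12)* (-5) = -8645 / 6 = -1440.83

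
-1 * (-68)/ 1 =68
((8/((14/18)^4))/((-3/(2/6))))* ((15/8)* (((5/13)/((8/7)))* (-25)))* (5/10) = 1366875/71344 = 19.16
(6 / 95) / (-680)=-3 / 32300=-0.00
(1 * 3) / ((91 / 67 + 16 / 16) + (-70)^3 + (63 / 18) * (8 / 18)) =-0.00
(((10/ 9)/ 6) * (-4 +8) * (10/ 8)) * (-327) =-2725/ 9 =-302.78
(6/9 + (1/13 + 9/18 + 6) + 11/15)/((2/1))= 1037/260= 3.99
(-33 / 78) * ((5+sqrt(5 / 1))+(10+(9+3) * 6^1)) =-37.75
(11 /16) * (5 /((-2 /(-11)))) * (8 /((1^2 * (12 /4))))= 605 /12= 50.42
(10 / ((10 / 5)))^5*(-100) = -312500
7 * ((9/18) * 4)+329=343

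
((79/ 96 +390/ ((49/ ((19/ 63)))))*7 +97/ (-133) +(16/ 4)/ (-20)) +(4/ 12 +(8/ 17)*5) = 184758743/ 7596960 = 24.32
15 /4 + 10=55 /4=13.75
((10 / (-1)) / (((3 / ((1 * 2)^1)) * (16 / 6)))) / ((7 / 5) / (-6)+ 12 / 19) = -1425 / 227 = -6.28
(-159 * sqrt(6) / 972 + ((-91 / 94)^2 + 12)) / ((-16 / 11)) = -1257443 / 141376 + 583 * sqrt(6) / 5184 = -8.62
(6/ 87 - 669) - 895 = -45354/ 29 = -1563.93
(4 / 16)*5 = 5 / 4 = 1.25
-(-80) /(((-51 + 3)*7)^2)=5 /7056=0.00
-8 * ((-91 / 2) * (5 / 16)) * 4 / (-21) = -65 / 3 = -21.67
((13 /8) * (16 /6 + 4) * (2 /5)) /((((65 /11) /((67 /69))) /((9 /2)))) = 737 /230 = 3.20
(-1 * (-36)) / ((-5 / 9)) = -324 / 5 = -64.80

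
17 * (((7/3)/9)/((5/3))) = 2.64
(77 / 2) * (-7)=-539 / 2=-269.50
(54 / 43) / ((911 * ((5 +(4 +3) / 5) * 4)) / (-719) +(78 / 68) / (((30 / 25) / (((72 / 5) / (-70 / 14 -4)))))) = -1650105 / 44629829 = -0.04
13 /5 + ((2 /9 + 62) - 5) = 2692 /45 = 59.82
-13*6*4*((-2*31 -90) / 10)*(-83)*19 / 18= -6232304 / 15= -415486.93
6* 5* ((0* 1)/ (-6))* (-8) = 0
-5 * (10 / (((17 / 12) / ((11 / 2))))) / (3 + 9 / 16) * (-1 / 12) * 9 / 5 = 2640 / 323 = 8.17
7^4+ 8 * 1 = 2409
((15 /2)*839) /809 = 12585 /1618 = 7.78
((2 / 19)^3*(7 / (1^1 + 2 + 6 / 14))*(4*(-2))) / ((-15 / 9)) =392 / 34295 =0.01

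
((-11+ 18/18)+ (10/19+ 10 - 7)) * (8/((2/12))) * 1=-5904/19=-310.74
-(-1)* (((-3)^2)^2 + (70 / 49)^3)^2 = 828461089 / 117649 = 7041.80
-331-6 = -337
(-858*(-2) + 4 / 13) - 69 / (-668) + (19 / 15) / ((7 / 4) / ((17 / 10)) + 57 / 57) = 15432608819 / 8987940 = 1717.04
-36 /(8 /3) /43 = -27 /86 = -0.31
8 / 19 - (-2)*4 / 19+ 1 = 1.84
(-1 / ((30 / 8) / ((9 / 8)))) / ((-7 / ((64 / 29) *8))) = 768 / 1015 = 0.76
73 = 73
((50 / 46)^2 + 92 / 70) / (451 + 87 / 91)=600717 / 108783560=0.01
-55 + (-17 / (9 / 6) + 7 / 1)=-178 / 3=-59.33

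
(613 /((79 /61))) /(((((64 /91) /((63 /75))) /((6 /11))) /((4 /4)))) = 214374069 /695200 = 308.36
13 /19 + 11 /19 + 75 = 1449 /19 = 76.26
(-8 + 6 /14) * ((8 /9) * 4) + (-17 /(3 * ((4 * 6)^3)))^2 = -324110645273 /12039487488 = -26.92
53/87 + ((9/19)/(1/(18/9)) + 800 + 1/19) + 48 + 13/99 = 2439605/2871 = 849.74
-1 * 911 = -911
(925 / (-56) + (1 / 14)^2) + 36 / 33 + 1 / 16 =-132459 / 8624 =-15.36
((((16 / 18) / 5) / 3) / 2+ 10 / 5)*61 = 16714 / 135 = 123.81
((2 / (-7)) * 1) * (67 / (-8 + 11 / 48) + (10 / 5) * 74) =-103976 / 2611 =-39.82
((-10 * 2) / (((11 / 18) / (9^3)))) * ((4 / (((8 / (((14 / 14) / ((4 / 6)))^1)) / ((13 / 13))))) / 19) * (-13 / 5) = 511758 / 209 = 2448.60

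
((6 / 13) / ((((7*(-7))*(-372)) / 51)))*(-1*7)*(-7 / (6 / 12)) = 51 / 403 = 0.13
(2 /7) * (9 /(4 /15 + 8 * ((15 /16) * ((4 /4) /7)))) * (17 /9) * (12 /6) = 2040 /281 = 7.26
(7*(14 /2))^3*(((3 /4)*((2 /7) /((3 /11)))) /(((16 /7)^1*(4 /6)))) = 3882417 /64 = 60662.77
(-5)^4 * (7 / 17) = 257.35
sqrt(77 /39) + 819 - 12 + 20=sqrt(3003) /39 + 827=828.41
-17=-17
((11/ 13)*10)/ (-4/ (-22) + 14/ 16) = 9680/ 1209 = 8.01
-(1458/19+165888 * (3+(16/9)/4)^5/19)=-4233164.69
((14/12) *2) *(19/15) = 133/45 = 2.96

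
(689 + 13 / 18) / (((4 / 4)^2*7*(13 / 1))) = 955 / 126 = 7.58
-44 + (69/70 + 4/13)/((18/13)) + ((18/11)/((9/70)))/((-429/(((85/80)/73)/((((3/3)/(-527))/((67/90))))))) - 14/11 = -38343597937/868107240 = -44.17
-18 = -18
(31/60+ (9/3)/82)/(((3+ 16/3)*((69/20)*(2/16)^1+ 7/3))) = 32664/1360175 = 0.02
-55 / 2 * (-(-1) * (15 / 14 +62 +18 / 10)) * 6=-149853 / 14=-10703.79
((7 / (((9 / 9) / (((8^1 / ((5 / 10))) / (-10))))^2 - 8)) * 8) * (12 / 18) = -7168 / 1461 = -4.91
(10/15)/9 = 2/27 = 0.07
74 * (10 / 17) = 740 / 17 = 43.53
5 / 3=1.67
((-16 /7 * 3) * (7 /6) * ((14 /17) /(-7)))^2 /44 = 64 /3179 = 0.02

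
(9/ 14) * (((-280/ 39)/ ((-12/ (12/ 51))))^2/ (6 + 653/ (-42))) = -78400/ 58755723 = -0.00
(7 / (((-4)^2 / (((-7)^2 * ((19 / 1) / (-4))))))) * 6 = -19551 / 32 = -610.97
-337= -337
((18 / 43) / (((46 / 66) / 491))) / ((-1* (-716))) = 145827 / 354062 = 0.41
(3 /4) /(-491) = -3 /1964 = -0.00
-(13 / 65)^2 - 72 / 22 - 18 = -5861 / 275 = -21.31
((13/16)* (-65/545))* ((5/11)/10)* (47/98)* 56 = -7943/67144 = -0.12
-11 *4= -44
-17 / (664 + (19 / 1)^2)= -17 / 1025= -0.02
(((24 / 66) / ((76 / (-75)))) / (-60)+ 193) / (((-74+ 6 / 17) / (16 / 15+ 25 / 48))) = -348361127 / 83733760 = -4.16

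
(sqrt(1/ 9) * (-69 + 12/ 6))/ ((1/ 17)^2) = -6454.33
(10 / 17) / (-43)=-10 / 731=-0.01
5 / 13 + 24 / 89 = 757 / 1157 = 0.65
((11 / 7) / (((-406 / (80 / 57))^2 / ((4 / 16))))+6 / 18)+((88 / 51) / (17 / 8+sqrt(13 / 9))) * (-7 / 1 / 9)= -34030378159 / 57170193507+39424 * sqrt(13) / 270657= -0.07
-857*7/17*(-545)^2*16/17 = -28509647600/289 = -98649299.65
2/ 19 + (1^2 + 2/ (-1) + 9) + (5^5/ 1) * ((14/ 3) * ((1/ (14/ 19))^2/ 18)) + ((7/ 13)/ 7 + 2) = 280548215/ 186732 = 1502.41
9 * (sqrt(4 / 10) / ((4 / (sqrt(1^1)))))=1.42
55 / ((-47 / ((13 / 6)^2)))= -9295 / 1692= -5.49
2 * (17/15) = 34/15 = 2.27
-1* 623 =-623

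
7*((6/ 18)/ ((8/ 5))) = 1.46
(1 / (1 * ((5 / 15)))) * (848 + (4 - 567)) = 855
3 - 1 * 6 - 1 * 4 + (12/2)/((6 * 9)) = -62/9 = -6.89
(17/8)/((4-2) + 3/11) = 187/200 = 0.94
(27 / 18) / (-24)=-1 / 16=-0.06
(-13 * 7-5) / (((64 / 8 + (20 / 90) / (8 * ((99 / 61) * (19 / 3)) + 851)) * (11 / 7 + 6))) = -172147248 / 108619949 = -1.58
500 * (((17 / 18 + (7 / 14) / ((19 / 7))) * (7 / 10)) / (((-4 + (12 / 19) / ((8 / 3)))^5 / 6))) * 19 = -10704671196800 / 179391326829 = -59.67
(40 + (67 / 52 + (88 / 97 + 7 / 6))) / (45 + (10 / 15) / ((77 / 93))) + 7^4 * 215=27550736219503 / 53370564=516215.95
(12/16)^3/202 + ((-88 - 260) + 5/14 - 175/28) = -32025699/90496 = -353.89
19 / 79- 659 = -52042 / 79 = -658.76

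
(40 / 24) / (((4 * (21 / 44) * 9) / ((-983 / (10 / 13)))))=-140569 / 1134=-123.96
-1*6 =-6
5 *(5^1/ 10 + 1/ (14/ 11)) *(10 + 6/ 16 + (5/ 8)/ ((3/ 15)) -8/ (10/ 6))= 783/ 14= 55.93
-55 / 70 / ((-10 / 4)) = 0.31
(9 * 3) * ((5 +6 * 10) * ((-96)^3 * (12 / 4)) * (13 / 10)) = -6055575552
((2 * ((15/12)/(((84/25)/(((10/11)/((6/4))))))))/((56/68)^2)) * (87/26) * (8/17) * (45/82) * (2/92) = 4621875/370025656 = 0.01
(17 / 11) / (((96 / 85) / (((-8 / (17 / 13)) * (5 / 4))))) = -5525 / 528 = -10.46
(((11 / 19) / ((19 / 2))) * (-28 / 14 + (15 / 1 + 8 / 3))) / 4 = 517 / 2166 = 0.24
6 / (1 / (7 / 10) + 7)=42 / 59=0.71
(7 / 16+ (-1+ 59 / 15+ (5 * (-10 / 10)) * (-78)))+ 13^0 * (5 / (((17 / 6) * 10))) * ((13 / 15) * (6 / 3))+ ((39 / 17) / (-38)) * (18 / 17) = 518718683 / 1317840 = 393.61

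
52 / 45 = 1.16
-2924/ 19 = -153.89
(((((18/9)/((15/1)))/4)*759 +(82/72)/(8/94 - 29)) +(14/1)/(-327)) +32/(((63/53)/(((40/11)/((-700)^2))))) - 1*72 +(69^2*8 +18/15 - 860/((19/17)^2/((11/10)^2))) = 33783504069511305047/907930228243500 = 37209.36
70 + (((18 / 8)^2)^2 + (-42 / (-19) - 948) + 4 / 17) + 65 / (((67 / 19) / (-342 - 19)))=-41573872087 / 5540096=-7504.18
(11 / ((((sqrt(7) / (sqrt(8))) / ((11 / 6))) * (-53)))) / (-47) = 121 * sqrt(14) / 52311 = 0.01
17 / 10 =1.70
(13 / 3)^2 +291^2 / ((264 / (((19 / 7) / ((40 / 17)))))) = 86220049 / 221760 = 388.80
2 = 2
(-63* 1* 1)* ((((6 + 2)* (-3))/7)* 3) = 648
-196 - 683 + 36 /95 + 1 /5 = -16690 /19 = -878.42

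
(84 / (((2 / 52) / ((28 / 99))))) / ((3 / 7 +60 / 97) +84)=13840736 / 1905651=7.26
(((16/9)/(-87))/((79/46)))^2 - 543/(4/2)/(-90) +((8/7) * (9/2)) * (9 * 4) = 100793441590481/535680382860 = 188.16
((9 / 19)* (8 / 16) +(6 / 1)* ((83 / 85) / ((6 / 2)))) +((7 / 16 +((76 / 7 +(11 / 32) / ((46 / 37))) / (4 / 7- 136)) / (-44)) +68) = 7003664611951 / 99161103360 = 70.63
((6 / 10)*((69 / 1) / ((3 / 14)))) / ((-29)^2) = 966 / 4205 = 0.23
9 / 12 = 3 / 4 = 0.75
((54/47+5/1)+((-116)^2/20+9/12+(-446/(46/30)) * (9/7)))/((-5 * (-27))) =46268237/20430900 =2.26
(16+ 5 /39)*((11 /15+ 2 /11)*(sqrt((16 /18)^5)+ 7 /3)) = 12157312*sqrt(2) /1563705+ 664853 /19305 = 45.43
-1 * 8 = -8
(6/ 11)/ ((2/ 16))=48/ 11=4.36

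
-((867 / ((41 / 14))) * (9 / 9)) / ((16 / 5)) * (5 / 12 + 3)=-10115 / 32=-316.09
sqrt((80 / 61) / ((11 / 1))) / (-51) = -4 * sqrt(3355) / 34221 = -0.01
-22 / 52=-11 / 26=-0.42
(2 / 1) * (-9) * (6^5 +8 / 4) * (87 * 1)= -12180348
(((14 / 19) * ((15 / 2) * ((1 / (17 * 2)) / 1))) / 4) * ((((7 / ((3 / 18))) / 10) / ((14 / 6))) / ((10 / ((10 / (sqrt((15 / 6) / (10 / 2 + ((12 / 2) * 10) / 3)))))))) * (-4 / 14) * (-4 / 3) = 0.09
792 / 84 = 9.43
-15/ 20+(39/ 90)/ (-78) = -34/ 45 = -0.76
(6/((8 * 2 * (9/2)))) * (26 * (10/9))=65/27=2.41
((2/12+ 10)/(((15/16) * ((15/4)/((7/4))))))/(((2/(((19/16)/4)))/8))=8113/1350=6.01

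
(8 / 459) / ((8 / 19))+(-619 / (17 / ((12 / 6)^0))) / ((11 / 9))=-150208 / 5049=-29.75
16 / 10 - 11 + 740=3653 / 5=730.60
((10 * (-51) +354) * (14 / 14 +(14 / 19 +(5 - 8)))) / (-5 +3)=-1872 / 19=-98.53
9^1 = 9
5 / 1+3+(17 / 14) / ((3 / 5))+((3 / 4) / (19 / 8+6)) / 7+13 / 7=33469 / 2814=11.89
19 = 19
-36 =-36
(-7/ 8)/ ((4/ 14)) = -49/ 16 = -3.06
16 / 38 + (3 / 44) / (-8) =2759 / 6688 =0.41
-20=-20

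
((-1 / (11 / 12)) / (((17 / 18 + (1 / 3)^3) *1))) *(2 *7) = -9072 / 583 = -15.56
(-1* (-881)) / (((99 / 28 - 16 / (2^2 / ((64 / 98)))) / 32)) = 30528.35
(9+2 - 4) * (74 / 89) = 518 / 89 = 5.82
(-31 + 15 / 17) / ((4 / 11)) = -1408 / 17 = -82.82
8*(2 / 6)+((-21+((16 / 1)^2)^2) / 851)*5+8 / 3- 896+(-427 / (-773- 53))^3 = -2120816355211 / 4194660696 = -505.60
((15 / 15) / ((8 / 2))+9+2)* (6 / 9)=15 / 2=7.50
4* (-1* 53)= -212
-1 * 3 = -3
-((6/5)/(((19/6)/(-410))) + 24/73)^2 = -24037.29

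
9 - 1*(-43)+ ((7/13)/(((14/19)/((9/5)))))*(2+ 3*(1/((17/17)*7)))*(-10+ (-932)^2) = 1262554109/455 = 2774844.20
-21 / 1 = -21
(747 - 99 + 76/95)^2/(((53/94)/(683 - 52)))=624193014304/1325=471089067.40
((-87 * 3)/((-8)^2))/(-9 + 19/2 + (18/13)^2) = -44109/26144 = -1.69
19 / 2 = 9.50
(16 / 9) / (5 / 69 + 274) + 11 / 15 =209861 / 283665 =0.74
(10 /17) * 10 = 100 /17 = 5.88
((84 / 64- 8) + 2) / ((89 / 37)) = -1.95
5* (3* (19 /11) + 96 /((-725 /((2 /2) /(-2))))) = 26.24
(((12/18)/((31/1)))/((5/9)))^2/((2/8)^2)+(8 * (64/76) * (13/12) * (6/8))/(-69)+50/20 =153996947/62993550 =2.44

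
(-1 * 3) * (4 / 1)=-12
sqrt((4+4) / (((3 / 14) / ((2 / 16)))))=sqrt(42) / 3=2.16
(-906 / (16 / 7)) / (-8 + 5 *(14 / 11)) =11627 / 48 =242.23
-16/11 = -1.45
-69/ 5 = -13.80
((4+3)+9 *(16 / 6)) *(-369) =-11439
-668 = -668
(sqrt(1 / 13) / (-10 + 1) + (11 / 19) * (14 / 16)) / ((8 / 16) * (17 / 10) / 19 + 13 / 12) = 1155 / 2572 - 190 * sqrt(13) / 25077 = 0.42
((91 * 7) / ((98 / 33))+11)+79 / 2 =265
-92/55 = -1.67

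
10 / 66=5 / 33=0.15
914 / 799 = 1.14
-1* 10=-10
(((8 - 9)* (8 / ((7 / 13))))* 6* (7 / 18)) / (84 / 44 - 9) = 4.89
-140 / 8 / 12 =-35 / 24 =-1.46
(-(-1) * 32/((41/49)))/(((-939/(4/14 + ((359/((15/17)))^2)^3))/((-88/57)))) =285244376529796.14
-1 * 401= -401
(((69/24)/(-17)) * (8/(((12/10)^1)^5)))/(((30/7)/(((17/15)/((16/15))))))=-100625/746496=-0.13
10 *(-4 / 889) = -40 / 889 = -0.04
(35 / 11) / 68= 35 / 748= 0.05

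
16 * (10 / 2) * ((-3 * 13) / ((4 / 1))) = -780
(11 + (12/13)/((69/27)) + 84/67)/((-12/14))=-1769005/120198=-14.72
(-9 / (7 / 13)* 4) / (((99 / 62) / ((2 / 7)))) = -6448 / 539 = -11.96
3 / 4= 0.75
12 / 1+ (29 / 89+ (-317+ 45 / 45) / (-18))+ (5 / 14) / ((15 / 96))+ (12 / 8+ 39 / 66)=2112932 / 61677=34.26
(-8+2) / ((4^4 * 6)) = -1 / 256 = -0.00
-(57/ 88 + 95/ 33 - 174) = 45005/ 264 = 170.47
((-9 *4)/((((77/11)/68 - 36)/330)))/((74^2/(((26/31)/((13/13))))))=0.05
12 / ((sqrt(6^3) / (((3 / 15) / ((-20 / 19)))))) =-0.16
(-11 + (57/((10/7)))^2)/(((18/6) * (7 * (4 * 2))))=158101/16800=9.41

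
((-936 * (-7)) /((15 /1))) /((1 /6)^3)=94348.80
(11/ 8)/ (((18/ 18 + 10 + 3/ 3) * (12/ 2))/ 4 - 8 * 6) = -11/ 240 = -0.05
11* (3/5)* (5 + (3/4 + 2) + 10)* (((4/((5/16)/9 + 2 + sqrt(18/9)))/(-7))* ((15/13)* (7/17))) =-9.22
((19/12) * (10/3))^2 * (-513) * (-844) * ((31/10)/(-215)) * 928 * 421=-8764053668336/129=-67938400529.74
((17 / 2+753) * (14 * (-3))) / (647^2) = -31983 / 418609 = -0.08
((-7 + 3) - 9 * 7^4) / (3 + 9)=-21613 / 12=-1801.08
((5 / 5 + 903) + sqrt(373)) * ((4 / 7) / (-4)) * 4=-3616 / 7 - 4 * sqrt(373) / 7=-527.61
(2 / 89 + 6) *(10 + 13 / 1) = 138.52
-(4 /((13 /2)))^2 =-64 /169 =-0.38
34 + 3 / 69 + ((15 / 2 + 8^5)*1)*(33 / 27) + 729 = 16900303 / 414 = 40821.99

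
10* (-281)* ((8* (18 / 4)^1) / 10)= -10116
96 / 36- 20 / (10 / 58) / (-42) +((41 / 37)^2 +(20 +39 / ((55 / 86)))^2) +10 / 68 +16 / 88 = 6470579474977 / 985611550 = 6565.04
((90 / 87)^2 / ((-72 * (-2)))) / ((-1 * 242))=-25 / 814088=-0.00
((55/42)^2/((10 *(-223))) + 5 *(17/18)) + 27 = 24956663/786744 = 31.72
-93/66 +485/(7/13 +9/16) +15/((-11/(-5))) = 2246611/5038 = 445.93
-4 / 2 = -2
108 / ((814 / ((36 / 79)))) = 1944 / 32153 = 0.06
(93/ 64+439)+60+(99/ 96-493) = 8.48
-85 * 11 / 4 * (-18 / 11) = 765 / 2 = 382.50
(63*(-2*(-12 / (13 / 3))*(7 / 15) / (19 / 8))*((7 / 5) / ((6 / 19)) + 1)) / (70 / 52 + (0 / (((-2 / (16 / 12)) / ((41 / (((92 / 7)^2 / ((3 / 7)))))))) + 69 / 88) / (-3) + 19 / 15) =607267584 / 3833345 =158.42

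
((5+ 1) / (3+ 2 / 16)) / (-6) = -8 / 25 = -0.32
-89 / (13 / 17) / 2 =-1513 / 26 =-58.19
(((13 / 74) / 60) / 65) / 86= 1 / 1909200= 0.00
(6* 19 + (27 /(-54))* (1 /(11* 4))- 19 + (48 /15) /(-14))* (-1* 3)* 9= -7880247 /3080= -2558.52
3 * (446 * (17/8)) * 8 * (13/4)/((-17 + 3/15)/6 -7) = -739245/98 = -7543.32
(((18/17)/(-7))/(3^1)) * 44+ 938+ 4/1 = 111834/119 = 939.78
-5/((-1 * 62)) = 5/62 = 0.08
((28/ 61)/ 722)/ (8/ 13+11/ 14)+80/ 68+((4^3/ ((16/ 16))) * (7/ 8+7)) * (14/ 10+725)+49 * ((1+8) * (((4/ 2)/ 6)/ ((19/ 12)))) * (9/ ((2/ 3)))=2062857628966/ 5615355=367360.15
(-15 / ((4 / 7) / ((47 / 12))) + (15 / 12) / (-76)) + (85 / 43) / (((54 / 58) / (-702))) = -5206885 / 3268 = -1593.29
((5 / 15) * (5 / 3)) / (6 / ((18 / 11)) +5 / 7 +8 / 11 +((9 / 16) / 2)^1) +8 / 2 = 490388 / 119517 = 4.10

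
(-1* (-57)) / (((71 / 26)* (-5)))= -1482 / 355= -4.17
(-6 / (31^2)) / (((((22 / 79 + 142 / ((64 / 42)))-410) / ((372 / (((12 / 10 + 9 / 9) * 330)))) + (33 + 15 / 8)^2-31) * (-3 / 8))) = 80896 / 2757444885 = 0.00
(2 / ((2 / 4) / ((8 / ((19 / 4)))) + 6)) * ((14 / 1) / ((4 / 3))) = 1344 / 403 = 3.33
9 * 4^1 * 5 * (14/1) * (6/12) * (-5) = -6300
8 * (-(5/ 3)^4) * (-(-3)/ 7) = -5000/ 189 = -26.46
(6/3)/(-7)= -2/7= -0.29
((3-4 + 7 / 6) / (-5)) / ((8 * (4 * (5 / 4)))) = -1 / 1200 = -0.00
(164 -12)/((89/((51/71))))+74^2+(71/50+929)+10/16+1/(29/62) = 234942797859/36650200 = 6410.41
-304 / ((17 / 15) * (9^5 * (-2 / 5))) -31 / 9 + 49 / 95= -92735216 / 31788045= -2.92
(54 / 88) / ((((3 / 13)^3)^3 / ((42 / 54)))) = 74231495611 / 288684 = 257137.55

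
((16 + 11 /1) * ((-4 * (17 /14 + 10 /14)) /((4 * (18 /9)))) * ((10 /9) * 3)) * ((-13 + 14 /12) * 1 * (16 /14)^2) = 460080 /343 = 1341.34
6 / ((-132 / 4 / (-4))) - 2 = -14 / 11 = -1.27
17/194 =0.09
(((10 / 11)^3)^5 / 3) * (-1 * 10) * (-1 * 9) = 30000000000000000 / 4177248169415651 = 7.18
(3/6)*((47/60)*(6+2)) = 3.13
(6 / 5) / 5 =6 / 25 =0.24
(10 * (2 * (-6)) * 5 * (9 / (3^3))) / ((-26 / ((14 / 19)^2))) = 19600 / 4693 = 4.18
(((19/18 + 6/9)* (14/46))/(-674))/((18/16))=-434/627831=-0.00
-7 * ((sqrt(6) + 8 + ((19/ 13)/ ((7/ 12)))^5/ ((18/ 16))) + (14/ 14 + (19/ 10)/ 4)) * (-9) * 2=126 * sqrt(6) + 218448189707121/ 17829489860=12560.71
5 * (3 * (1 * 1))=15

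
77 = 77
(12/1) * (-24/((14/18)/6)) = -15552/7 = -2221.71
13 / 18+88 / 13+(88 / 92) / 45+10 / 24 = 142253 / 17940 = 7.93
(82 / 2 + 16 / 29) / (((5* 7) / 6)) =1446 / 203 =7.12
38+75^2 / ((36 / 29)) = 18277 / 4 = 4569.25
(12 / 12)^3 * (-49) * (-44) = 2156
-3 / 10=-0.30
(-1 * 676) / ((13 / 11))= -572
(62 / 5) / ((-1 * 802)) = -31 / 2005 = -0.02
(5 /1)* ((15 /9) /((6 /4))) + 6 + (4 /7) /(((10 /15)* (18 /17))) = 779 /63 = 12.37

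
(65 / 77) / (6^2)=65 / 2772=0.02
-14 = -14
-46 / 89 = -0.52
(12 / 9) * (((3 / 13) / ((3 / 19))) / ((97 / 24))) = 608 / 1261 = 0.48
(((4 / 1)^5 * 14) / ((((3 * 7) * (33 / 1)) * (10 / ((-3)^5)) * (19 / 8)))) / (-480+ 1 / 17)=3760128 / 8526155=0.44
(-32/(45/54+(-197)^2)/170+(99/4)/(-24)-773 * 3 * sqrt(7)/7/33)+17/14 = 811492111/4433635360-773 * sqrt(7)/77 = -26.38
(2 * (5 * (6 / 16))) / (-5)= -0.75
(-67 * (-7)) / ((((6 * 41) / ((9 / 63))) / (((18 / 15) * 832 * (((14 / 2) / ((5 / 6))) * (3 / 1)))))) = 7023744 / 1025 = 6852.43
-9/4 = -2.25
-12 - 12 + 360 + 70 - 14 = 392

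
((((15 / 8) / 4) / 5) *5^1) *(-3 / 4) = -0.35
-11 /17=-0.65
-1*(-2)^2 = -4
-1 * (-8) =8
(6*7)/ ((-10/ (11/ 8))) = -231/ 40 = -5.78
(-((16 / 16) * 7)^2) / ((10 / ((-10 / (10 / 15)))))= 147 / 2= 73.50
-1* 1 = -1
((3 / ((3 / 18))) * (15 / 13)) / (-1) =-270 / 13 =-20.77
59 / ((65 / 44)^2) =114224 / 4225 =27.04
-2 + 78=76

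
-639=-639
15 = 15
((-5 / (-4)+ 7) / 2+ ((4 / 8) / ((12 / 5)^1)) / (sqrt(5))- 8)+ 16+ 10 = sqrt(5) / 24+ 177 / 8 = 22.22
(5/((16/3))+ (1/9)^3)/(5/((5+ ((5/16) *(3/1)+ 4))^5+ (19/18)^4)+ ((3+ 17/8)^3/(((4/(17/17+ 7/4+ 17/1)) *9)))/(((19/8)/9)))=1775736706168459358144/529294630186460423969613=0.00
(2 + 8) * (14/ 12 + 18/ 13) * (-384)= -127360/ 13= -9796.92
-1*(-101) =101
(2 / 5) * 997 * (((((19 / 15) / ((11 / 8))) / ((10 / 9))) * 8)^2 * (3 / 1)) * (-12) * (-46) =10985887678464 / 378125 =29053587.25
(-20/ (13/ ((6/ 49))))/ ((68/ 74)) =-2220/ 10829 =-0.21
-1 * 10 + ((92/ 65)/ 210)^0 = -9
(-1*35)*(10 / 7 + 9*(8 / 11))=-3070 / 11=-279.09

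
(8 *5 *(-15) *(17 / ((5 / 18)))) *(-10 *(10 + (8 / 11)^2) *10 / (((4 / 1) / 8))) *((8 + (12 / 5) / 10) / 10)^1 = 7709554944 / 121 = 63715330.12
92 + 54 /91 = 8426 /91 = 92.59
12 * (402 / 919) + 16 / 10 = 31472 / 4595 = 6.85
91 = 91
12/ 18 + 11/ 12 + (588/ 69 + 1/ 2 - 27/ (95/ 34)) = 24697/ 26220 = 0.94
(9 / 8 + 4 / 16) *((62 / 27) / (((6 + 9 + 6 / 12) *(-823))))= -0.00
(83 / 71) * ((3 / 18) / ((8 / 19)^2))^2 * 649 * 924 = 540540100639 / 872448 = 619567.13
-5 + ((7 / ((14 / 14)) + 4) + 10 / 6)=7.67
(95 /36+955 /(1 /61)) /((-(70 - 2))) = -2097275 /2448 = -856.73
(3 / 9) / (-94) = -1 / 282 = -0.00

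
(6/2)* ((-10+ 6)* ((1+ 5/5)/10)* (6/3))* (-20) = 96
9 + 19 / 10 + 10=209 / 10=20.90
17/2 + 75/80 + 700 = 11351/16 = 709.44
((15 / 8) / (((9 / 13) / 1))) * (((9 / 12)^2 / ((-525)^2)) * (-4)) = -13 / 588000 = -0.00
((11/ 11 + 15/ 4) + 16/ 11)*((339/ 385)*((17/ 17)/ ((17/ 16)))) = 52884/ 10285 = 5.14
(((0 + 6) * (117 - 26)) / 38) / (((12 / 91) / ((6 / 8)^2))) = 74529 / 1216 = 61.29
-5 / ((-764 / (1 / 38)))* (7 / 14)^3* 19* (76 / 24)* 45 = 1425 / 24448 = 0.06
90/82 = 45/41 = 1.10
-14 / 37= -0.38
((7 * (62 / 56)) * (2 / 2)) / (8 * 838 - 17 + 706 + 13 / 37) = 1147 / 1094216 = 0.00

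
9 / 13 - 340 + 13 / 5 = -21886 / 65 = -336.71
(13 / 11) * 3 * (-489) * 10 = -190710 / 11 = -17337.27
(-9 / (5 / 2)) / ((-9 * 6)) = 0.07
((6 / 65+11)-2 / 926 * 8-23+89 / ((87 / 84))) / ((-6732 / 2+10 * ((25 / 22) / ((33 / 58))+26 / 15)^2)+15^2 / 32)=-30260797466944 / 1316562559877149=-0.02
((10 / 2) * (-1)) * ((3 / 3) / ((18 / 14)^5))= -84035 / 59049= -1.42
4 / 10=2 / 5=0.40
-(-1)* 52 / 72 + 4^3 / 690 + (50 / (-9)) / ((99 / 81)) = -84943 / 22770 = -3.73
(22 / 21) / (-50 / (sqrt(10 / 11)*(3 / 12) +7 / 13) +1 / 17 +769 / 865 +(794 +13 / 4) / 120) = -607429496211820480 / 48515313768783072869 - 82326452116480000*sqrt(110) / 145545941306349218607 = -0.02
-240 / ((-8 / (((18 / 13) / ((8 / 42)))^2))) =535815 / 338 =1585.25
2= 2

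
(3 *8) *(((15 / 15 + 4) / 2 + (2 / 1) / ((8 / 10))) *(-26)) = -3120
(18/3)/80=0.08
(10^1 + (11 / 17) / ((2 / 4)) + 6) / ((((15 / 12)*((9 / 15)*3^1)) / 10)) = 3920 / 51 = 76.86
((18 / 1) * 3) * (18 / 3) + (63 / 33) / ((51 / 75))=61113 / 187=326.81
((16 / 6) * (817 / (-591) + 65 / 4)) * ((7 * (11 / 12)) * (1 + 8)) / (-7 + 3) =-2706319 / 4728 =-572.40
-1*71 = -71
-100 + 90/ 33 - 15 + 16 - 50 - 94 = -2643/ 11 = -240.27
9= 9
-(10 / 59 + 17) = -1013 / 59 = -17.17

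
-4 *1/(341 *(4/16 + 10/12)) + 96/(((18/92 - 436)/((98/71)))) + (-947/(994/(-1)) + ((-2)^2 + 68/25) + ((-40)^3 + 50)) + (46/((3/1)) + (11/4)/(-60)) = -63927.35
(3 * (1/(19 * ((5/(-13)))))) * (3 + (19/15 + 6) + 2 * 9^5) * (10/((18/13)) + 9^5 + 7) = -12242625174728/4275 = -2863771970.70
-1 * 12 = -12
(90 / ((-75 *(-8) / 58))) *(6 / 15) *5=87 / 5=17.40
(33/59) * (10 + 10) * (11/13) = 7260/767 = 9.47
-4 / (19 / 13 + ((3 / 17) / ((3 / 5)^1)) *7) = -442 / 389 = -1.14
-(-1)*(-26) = -26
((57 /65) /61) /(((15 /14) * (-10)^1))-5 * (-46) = 230.00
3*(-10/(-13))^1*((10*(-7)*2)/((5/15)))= -12600/13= -969.23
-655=-655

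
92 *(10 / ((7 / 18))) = 16560 / 7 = 2365.71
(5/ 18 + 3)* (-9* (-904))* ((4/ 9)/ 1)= 106672/ 9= 11852.44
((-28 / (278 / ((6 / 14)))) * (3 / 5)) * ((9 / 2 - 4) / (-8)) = 9 / 5560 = 0.00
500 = 500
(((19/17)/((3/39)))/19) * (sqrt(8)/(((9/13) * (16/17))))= 169 * sqrt(2)/72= 3.32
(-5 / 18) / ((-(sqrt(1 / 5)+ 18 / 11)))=275 / 1499- 605 * sqrt(5) / 26982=0.13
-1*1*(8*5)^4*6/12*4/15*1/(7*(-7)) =1024000/147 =6965.99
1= 1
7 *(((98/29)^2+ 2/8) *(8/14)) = 39257/841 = 46.68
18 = 18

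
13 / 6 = 2.17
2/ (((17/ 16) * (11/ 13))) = 416/ 187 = 2.22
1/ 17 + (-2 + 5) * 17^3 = 250564/ 17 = 14739.06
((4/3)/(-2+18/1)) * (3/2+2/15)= 49/360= 0.14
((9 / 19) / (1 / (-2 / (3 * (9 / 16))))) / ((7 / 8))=-256 / 399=-0.64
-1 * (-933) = 933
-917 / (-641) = 917 / 641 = 1.43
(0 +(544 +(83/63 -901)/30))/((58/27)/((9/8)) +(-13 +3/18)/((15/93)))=-8743320/1320949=-6.62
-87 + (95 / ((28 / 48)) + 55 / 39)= 21094 / 273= 77.27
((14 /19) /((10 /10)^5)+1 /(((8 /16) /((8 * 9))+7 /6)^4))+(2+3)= 6.26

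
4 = 4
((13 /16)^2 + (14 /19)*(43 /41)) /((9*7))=285763 /12563712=0.02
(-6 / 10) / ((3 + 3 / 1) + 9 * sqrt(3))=2 / 115 - 3 * sqrt(3) / 115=-0.03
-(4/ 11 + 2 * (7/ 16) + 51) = -52.24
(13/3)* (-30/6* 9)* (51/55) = -1989/11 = -180.82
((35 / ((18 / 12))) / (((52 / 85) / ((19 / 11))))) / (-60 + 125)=11305 / 11154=1.01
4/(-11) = -4/11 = -0.36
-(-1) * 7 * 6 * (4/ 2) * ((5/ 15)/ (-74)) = -14/ 37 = -0.38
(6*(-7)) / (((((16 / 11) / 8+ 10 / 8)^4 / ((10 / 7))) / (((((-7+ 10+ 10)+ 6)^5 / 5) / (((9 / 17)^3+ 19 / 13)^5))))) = -653696.06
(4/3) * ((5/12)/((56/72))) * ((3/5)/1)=3/7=0.43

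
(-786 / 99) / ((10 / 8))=-1048 / 165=-6.35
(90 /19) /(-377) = -90 /7163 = -0.01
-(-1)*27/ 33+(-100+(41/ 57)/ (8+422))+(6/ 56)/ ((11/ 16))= -186885593/ 1887270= -99.02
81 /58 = 1.40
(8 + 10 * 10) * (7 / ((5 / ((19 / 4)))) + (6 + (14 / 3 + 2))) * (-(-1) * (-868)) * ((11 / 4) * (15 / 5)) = -14939278.20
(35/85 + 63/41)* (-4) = -5432/697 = -7.79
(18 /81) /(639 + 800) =2 /12951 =0.00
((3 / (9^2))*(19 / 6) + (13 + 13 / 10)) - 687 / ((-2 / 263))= 73187483 / 810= 90354.92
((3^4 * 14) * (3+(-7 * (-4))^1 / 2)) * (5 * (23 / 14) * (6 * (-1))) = -950130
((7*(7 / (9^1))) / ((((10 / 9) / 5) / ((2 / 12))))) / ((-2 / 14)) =-343 / 12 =-28.58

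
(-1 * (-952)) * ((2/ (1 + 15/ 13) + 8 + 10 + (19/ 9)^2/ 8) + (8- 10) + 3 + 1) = 1656803/ 81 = 20454.36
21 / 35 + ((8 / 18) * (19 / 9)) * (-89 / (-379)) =125917 / 153495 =0.82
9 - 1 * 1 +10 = 18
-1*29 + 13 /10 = -277 /10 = -27.70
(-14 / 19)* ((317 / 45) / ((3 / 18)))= -8876 / 285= -31.14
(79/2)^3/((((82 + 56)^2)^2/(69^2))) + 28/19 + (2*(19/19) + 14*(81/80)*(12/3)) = 60.98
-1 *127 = -127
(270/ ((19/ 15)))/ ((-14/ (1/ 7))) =-2025/ 931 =-2.18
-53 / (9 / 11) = -583 / 9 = -64.78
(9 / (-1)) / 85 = -9 / 85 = -0.11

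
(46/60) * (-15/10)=-1.15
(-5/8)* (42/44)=-105/176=-0.60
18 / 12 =3 / 2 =1.50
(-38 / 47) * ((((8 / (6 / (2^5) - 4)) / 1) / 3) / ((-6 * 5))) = -2432 / 129015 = -0.02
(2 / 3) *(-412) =-824 / 3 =-274.67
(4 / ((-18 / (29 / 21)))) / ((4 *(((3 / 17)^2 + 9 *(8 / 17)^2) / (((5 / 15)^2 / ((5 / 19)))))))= -159239 / 9950850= -0.02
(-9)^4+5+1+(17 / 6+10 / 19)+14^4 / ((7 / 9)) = 6379709 / 114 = 55962.36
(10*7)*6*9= 3780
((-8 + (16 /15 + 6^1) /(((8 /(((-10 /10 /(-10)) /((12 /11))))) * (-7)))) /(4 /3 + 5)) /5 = -403783 /1596000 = -0.25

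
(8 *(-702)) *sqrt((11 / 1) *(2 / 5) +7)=-5616 *sqrt(285) / 5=-18961.80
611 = 611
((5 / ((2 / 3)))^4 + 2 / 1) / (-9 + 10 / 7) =-354599 / 848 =-418.16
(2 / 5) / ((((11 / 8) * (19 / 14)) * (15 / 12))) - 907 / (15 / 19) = -18005797 / 15675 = -1148.70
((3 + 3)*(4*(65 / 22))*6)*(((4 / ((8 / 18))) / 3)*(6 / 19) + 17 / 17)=173160 / 209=828.52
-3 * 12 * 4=-144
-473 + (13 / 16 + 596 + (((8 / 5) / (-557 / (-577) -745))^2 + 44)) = 773218597166581 / 4607633971600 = 167.81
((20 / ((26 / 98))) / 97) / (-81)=-980 / 102141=-0.01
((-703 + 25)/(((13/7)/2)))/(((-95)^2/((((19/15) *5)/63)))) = -452/55575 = -0.01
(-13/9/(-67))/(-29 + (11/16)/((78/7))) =-5408/7259115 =-0.00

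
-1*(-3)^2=-9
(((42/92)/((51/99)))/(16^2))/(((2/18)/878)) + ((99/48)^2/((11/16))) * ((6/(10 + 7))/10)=13799511/500480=27.57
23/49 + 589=28884/49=589.47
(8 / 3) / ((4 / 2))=4 / 3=1.33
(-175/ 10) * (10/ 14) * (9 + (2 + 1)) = -150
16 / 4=4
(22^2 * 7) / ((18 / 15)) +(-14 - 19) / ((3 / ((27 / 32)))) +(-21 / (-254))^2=4357243805 / 1548384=2814.06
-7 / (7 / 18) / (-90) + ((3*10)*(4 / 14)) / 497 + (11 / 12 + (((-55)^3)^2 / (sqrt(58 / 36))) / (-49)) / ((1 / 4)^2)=-7120939439.30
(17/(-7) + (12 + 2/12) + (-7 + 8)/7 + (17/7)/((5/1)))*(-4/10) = -4.15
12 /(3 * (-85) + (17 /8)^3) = -6144 /125647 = -0.05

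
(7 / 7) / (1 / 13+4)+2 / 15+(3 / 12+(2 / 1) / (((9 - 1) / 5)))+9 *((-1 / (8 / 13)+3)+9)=605813 / 6360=95.25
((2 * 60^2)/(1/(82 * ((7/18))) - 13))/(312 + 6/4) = -688800/388949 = -1.77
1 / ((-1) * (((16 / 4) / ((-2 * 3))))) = 3 / 2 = 1.50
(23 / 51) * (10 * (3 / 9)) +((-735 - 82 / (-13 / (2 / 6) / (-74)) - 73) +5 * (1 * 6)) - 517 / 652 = -1209784153 / 1296828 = -932.88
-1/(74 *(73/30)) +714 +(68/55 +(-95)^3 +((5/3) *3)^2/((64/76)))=-2036106908567/2376880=-856630.08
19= 19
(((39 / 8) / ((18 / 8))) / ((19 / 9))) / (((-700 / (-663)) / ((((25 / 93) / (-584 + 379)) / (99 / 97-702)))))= 278681 / 153254383800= 0.00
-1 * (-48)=48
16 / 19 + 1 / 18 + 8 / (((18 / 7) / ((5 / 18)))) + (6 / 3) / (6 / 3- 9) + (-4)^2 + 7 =527363 / 21546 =24.48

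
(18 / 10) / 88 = 9 / 440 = 0.02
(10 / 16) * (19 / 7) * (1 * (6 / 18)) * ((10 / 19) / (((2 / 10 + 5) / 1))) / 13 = 125 / 28392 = 0.00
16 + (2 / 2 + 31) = 48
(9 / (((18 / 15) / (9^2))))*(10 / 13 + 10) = 85050 / 13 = 6542.31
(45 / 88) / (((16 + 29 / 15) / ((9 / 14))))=6075 / 331408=0.02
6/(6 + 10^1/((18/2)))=27/32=0.84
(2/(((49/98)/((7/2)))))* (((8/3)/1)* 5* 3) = 560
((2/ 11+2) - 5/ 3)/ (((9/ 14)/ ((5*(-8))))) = -9520/ 297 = -32.05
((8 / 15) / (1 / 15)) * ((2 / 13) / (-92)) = -4 / 299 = -0.01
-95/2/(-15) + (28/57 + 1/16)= 1131/304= 3.72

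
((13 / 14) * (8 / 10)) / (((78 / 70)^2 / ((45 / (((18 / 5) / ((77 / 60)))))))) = 13475 / 1404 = 9.60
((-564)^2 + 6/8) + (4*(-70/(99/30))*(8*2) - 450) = 41750171/132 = 316289.17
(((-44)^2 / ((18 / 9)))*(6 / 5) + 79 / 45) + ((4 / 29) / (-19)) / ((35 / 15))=201917267 / 173565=1163.35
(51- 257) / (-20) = 103 / 10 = 10.30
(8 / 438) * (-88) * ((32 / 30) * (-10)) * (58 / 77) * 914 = 54284288 / 4599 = 11803.50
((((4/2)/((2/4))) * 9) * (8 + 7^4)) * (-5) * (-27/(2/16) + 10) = 89325720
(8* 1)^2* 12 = 768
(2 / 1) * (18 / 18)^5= 2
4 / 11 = 0.36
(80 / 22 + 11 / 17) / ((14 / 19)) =15219 / 2618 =5.81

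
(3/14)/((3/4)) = 0.29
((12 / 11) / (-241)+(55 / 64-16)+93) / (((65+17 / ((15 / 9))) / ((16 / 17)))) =66045825 / 67780768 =0.97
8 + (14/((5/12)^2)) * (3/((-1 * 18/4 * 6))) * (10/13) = 72/65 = 1.11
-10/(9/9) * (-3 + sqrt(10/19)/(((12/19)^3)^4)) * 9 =-15938.17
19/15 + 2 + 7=10.27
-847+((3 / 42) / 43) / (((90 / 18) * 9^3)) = -1858563629 / 2194290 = -847.00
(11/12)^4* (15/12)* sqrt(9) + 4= 183797/27648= 6.65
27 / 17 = 1.59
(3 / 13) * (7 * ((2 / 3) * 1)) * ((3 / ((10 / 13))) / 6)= 7 / 10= 0.70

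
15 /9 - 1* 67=-196 /3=-65.33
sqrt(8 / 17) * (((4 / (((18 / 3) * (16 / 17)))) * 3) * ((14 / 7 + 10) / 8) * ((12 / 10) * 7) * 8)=126 * sqrt(34) / 5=146.94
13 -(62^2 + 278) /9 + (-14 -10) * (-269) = 6011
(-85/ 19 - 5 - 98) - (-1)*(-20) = -2422/ 19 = -127.47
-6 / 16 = -3 / 8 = -0.38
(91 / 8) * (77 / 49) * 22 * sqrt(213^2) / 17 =335049 / 68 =4927.19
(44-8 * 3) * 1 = 20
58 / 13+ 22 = 344 / 13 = 26.46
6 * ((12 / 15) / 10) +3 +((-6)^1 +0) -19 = -538 / 25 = -21.52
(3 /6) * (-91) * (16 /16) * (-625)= 56875 /2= 28437.50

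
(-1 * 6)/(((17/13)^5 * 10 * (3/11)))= -4084223/7099285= -0.58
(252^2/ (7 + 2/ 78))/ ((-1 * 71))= -1238328/ 9727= -127.31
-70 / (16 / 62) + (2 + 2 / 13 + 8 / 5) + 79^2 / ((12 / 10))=3848003 / 780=4933.34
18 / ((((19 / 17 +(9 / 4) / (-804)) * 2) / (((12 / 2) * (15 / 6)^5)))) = 96103125 / 20317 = 4730.18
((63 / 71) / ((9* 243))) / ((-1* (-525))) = 1 / 1293975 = 0.00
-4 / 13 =-0.31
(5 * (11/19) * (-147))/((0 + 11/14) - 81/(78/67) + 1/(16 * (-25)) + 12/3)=294294000/44811329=6.57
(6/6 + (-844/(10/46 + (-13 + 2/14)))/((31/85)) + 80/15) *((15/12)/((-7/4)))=-35849035/264957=-135.30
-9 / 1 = -9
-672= -672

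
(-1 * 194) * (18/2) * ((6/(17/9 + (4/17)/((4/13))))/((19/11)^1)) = -2285.60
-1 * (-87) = 87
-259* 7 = -1813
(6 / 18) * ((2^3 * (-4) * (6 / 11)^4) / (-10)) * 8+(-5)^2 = 25.76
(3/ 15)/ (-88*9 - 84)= -1/ 4380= -0.00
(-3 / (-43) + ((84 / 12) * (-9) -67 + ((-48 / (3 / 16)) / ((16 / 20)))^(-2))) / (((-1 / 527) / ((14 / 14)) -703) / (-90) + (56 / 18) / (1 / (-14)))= 2713511834451 / 746500034560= 3.63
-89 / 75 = -1.19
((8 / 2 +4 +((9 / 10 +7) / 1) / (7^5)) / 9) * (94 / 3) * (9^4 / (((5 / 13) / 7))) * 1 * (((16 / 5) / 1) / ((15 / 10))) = 7095446.63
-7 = -7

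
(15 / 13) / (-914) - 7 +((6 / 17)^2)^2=-6932629397 / 992396522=-6.99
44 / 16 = 2.75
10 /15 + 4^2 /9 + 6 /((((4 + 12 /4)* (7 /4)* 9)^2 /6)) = 52886 /21609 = 2.45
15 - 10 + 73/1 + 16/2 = 86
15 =15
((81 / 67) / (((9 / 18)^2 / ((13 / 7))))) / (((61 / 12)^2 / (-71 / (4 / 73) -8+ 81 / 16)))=-787690332 / 1745149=-451.36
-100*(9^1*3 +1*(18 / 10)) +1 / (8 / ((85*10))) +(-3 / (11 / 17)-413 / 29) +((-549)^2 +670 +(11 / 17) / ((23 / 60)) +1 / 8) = 298631345795 / 997832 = 299280.19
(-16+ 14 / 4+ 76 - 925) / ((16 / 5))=-8615 / 32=-269.22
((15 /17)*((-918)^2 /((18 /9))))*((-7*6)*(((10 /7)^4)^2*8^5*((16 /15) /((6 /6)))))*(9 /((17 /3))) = -12383472844800000000 /823543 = -15036826061055.71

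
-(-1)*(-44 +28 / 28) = -43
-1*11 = -11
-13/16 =-0.81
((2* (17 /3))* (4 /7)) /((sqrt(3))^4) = 136 /189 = 0.72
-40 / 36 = -10 / 9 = -1.11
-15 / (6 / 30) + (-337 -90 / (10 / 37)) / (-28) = -715 / 14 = -51.07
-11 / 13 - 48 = -635 / 13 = -48.85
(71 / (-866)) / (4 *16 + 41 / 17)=-1207 / 977714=-0.00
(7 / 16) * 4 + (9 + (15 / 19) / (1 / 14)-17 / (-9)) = 16205 / 684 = 23.69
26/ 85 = 0.31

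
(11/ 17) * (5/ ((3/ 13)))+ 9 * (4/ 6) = 1021/ 51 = 20.02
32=32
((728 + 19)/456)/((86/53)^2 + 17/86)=30075963/51969484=0.58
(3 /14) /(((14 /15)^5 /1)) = 2278125 /7529536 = 0.30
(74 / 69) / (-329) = -74 / 22701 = -0.00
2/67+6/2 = 3.03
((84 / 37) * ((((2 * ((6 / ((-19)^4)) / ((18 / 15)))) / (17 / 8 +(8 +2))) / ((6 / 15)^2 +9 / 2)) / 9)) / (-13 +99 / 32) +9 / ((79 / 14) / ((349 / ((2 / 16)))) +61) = 36459453731985088784 / 247122320717970374469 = 0.15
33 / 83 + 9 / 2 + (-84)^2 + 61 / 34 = 9965458 / 1411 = 7062.69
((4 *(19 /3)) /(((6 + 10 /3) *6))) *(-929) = -17651 /42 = -420.26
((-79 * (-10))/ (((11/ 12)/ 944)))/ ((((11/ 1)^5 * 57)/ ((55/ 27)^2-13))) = -19246574080/ 24537891411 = -0.78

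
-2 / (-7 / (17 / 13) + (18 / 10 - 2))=85 / 236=0.36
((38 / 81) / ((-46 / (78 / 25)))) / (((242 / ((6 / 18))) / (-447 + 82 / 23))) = 2519153 / 129618225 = 0.02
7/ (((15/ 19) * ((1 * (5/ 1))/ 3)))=5.32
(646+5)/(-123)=-217/41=-5.29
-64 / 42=-32 / 21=-1.52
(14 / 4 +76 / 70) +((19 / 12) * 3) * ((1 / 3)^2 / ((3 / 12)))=4219 / 630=6.70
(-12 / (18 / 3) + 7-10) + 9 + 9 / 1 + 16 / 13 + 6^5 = 101273 / 13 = 7790.23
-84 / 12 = -7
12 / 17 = 0.71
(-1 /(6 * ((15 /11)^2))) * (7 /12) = -0.05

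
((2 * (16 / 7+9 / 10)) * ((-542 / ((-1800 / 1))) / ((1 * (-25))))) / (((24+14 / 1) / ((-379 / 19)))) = 22904107 / 568575000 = 0.04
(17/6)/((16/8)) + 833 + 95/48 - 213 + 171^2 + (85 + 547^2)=15799603/48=329158.40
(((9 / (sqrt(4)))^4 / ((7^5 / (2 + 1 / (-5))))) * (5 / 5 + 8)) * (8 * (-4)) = -1062882 / 84035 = -12.65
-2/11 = -0.18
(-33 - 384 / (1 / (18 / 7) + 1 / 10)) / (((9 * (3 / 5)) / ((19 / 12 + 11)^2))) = -342129005 / 14256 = -23998.95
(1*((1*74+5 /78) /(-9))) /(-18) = 5777 /12636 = 0.46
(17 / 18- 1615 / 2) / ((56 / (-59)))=61183 / 72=849.76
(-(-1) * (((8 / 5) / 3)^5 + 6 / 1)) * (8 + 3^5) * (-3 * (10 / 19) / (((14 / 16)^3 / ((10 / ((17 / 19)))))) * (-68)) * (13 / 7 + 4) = 55267426582528 / 3472875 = 15914027.02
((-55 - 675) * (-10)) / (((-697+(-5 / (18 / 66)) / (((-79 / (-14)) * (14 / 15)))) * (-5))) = 57670 / 27669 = 2.08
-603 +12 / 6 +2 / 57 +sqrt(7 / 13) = -34255 / 57 +sqrt(91) / 13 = -600.23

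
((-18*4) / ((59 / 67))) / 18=-4.54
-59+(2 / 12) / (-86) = -30445 / 516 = -59.00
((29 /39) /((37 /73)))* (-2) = -4234 /1443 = -2.93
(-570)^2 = 324900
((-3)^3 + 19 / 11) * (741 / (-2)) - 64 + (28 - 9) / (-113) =11559126 / 1243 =9299.38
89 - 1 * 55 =34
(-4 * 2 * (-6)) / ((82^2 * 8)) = 3 / 3362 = 0.00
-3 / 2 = -1.50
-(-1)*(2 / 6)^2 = 1 / 9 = 0.11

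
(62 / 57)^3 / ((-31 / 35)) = -1.45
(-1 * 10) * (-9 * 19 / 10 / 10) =171 / 10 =17.10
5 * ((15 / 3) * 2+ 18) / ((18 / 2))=140 / 9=15.56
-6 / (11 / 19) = -114 / 11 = -10.36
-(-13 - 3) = 16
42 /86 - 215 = -9224 /43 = -214.51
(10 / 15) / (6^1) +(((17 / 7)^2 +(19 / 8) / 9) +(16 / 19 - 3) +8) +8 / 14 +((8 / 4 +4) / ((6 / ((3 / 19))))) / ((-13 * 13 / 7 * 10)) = 79839089 / 6293560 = 12.69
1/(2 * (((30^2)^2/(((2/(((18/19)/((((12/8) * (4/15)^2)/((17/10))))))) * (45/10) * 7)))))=133/51637500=0.00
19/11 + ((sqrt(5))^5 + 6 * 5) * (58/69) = 6817/253 + 1450 * sqrt(5)/69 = 73.93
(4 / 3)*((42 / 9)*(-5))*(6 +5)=-342.22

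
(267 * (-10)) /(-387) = 890 /129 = 6.90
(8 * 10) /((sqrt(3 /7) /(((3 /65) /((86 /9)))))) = 72 * sqrt(21) /559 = 0.59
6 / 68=3 / 34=0.09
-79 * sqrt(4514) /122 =-43.51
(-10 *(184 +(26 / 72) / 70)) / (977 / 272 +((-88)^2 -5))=-31531124 / 132677055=-0.24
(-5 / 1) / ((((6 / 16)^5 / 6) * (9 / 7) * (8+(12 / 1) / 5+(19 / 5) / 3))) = -65536 / 243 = -269.70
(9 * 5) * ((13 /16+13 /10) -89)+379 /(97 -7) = -2812123 /720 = -3905.73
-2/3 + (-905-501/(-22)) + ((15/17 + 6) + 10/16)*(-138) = -4306031/2244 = -1918.91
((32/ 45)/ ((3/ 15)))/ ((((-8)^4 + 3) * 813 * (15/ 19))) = 608/ 449885745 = 0.00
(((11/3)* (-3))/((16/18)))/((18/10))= -55/8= -6.88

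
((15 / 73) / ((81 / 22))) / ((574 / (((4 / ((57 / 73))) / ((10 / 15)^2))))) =55 / 49077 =0.00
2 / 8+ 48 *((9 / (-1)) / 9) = -191 / 4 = -47.75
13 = 13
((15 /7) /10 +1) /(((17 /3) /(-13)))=-39 /14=-2.79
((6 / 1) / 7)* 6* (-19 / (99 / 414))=-31464 / 77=-408.62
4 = 4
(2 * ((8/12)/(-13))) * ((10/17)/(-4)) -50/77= -32380/51051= -0.63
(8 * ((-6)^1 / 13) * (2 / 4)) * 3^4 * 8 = -15552 / 13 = -1196.31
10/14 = 5/7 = 0.71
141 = 141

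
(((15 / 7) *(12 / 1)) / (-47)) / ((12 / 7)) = -15 / 47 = -0.32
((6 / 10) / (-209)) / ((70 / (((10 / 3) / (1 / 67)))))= -67 / 7315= -0.01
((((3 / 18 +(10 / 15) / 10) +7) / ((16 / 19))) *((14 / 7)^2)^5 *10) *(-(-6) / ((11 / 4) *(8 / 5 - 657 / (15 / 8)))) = -659680 / 1199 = -550.19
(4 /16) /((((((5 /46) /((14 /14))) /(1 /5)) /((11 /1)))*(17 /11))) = 2783 /850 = 3.27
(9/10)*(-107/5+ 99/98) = -89919/4900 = -18.35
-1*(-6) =6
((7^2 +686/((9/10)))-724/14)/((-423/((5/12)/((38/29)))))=-6938105/12151944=-0.57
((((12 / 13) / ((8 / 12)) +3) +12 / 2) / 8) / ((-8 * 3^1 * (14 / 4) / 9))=-405 / 2912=-0.14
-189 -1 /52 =-9829 /52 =-189.02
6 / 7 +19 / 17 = 1.97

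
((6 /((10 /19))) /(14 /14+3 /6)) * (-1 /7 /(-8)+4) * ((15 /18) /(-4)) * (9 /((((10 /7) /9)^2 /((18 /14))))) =-373977 /128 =-2921.70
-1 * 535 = -535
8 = 8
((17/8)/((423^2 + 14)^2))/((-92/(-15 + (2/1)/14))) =221/20621264628356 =0.00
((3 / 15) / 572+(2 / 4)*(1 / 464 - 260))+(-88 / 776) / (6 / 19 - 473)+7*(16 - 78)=-326008008587601 / 578030092640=-564.00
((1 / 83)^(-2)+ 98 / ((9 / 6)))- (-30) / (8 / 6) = 41861 / 6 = 6976.83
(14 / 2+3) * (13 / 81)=130 / 81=1.60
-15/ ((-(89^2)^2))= 15/ 62742241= 0.00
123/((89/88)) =121.62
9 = 9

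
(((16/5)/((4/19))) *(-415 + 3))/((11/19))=-594928/55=-10816.87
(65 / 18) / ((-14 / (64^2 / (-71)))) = 66560 / 4473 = 14.88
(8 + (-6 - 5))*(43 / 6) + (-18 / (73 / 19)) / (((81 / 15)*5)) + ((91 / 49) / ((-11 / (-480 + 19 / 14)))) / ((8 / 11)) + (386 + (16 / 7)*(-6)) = 79276459 / 171696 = 461.73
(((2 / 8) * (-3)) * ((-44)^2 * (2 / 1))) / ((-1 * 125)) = 2904 / 125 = 23.23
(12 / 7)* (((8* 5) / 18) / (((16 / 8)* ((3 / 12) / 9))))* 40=19200 / 7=2742.86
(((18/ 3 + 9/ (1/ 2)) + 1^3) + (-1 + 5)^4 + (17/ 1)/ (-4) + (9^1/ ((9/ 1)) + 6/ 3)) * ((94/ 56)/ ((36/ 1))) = 13.04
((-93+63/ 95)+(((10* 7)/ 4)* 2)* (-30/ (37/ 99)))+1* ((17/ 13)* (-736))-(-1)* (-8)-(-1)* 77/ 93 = -16452163931/ 4249635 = -3871.43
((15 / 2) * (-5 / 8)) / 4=-75 / 64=-1.17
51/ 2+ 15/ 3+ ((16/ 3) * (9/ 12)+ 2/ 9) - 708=-12119/ 18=-673.28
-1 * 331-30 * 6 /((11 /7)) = -4901 /11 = -445.55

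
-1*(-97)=97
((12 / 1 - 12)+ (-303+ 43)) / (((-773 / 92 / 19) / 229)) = 104075920 / 773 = 134638.97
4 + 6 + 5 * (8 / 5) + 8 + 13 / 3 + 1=94 / 3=31.33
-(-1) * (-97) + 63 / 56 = -767 / 8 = -95.88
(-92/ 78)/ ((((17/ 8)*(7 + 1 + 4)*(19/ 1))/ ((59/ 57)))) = -5428/ 2154087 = -0.00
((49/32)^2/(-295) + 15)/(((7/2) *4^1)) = 4528799/4229120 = 1.07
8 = 8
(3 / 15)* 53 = 53 / 5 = 10.60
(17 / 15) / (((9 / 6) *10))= 17 / 225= 0.08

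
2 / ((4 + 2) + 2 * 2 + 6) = 1 / 8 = 0.12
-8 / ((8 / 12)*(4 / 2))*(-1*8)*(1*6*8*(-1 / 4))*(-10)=5760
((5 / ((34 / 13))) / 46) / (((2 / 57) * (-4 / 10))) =-18525 / 6256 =-2.96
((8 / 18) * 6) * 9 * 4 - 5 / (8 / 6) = 369 / 4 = 92.25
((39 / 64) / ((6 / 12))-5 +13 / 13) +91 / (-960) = -2761 / 960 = -2.88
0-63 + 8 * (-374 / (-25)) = 1417 / 25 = 56.68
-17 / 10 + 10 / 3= 49 / 30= 1.63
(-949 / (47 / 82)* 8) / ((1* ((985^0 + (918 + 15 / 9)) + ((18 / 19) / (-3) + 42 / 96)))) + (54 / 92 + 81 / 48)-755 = -11141876554123 / 14524471664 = -767.11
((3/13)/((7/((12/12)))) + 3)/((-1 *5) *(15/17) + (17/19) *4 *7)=89148/606697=0.15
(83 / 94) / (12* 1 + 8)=83 / 1880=0.04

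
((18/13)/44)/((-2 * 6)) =-3/1144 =-0.00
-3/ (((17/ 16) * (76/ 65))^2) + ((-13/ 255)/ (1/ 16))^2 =-1.28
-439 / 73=-6.01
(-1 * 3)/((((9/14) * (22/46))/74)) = -23828/33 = -722.06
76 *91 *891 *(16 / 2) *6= 295783488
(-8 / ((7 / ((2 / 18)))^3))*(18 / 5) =-16 / 138915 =-0.00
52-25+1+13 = 41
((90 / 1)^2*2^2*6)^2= 37791360000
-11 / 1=-11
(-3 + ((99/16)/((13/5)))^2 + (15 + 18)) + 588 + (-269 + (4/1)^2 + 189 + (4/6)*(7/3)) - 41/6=215864489/389376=554.39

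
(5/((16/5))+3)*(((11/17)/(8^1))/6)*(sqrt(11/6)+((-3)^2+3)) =803*sqrt(66)/78336+803/1088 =0.82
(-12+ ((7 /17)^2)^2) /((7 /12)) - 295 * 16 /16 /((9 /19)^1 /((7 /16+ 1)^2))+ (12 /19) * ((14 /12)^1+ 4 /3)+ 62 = -31834614107593 /25593507072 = -1243.86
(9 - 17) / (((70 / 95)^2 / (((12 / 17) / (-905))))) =8664 / 753865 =0.01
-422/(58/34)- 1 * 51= -8653/29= -298.38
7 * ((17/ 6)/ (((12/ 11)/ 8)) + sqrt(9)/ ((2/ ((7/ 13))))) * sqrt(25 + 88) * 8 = 141428 * sqrt(113)/ 117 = 12849.57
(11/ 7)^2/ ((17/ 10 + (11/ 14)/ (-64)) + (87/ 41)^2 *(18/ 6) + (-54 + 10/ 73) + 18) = -9502894720/ 79533394969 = -0.12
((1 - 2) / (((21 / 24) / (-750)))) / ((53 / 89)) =534000 / 371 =1439.35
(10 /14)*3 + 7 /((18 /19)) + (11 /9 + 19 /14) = 109 /9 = 12.11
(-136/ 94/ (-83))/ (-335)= -68/ 1306835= -0.00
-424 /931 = -0.46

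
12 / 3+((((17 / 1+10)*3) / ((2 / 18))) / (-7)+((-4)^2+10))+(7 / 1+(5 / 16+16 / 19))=-140423 / 2128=-65.99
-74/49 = -1.51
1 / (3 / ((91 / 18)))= 91 / 54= 1.69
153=153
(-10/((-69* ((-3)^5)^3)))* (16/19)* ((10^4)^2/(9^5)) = -16000000000/1110795366979773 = -0.00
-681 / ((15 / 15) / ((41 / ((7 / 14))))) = -55842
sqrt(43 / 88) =sqrt(946) / 44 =0.70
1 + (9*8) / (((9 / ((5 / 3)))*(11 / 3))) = 51 / 11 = 4.64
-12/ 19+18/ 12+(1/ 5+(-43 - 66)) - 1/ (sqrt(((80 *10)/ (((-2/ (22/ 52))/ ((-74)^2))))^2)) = -24705193287/ 228896800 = -107.93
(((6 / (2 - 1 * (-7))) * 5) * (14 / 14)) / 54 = 5 / 81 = 0.06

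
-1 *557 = -557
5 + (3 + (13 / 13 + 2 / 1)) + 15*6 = 101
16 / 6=8 / 3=2.67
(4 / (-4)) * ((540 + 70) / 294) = -305 / 147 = -2.07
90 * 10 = 900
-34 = -34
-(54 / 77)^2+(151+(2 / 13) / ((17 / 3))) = 197247797 / 1310309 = 150.54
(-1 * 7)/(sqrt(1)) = -7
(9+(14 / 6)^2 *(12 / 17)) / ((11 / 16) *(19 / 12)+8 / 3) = 3.42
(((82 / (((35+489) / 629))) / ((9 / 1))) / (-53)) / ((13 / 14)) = -180523 / 812331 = -0.22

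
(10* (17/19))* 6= 1020/19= 53.68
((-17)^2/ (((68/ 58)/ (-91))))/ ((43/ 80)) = -1794520/ 43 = -41733.02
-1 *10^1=-10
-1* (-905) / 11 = 905 / 11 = 82.27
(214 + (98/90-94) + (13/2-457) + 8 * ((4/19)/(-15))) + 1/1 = -112355/342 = -328.52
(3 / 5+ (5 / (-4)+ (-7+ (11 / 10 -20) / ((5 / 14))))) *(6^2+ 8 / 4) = -115083 / 50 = -2301.66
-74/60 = -37/30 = -1.23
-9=-9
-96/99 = -32/33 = -0.97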